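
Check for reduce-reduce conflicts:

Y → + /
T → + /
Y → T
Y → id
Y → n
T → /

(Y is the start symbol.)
A reduce-reduce conflict occurs when an LR(0) state has two complete items [A → α .] and [B → β .] — both call for a reduction, and with no lookahead the parser cannot choose between them.

Augment with Y' → Y and build the canonical LR(0) collection (I0 = CLOSURE({[Y' → . Y]}), then GOTO on every symbol after a dot until no new states appear). It has 8 states:
  I0: { [T → . + /], [T → . /], [Y → . + /], [Y → . T], [Y → . id], [Y → . n], [Y' → . Y] }  — shift
  I1: { [T → + . /], [Y → + . /] }  — shift
  I2: { [T → / .] }  — reduce
  I3: { [Y → T .] }  — reduce
  I4: { [Y' → Y .] }  — accept
  I5: { [Y → id .] }  — reduce
  I6: { [Y → n .] }  — reduce
  I7: { [T → + / .], [Y → + / .] }  — 2 reduces

I7 contains complete items [T → + / .], [Y → + / .] — reduce-reduce conflict.

Answer: Yes — I7: [T → + / .] vs [Y → + / .]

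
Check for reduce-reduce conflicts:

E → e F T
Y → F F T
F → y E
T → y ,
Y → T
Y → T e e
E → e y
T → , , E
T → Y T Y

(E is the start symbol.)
Yes — I8: [E → e F T .] vs [Y → T .]; I19: [Y → F F T .] vs [Y → T .]

Augment with E' → E and build the canonical LR(0) collection (I0 = CLOSURE({[E' → . E]}), then GOTO on every symbol after a dot until no new states appear). It has 22 states:
  I0: { [E → . e F T], [E → . e y], [E' → . E] }  — shift
  I1: { [E' → E .] }  — accept
  I2: { [E → e . F T], [E → e . y], [F → . y E] }  — shift
  I3: { [E → e F . T], [F → . y E], [T → . , , E], [T → . Y T Y], [T → . y ,], [Y → . F F T], [Y → . T e e], [Y → . T] }  — shift
  I4: { [E → . e F T], [E → . e y], [E → e y .], [F → y . E] }  — shift, reduce
  I5: { [F → y E .] }  — reduce
  I6: { [T → , . , E] }  — shift
  I7: { [F → . y E], [Y → F . F T] }  — shift
  I8: { [E → e F T .], [Y → T . e e], [Y → T .] }  — shift, 2 reduces
  I9: { [F → . y E], [T → . , , E], [T → . Y T Y], [T → . y ,], [T → Y . T Y], [Y → . F F T], [Y → . T e e], [Y → . T] }  — shift
  I10: { [E → . e F T], [E → . e y], [F → y . E], [T → y . ,] }  — shift
  I11: { [T → y , .] }  — reduce
  I12: { [F → . y E], [T → . , , E], [T → . Y T Y], [T → . y ,], [T → Y T . Y], [Y → . F F T], [Y → . T e e], [Y → . T], [Y → T . e e], [Y → T .] }  — shift, reduce
  I13: { [Y → T . e e], [Y → T .] }  — shift, reduce
  I14: { [F → . y E], [T → . , , E], [T → . Y T Y], [T → . y ,], [T → Y . T Y], [T → Y T Y .], [Y → . F F T], [Y → . T e e], [Y → . T] }  — shift, reduce
  I15: { [Y → T e . e] }  — shift
  I16: { [Y → T e e .] }  — reduce
  I17: { [F → . y E], [T → . , , E], [T → . Y T Y], [T → . y ,], [Y → . F F T], [Y → . T e e], [Y → . T], [Y → F F . T] }  — shift
  I18: { [E → . e F T], [E → . e y], [F → y . E] }  — shift
  I19: { [Y → F F T .], [Y → T . e e], [Y → T .] }  — shift, 2 reduces
  I20: { [E → . e F T], [E → . e y], [T → , , . E] }  — shift
  I21: { [T → , , E .] }  — reduce

I8 contains complete items [E → e F T .], [Y → T .] — reduce-reduce conflict.
I19 contains complete items [Y → F F T .], [Y → T .] — reduce-reduce conflict.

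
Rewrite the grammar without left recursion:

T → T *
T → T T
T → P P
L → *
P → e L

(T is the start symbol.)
T is directly left-recursive. The standard transformation for
  A → A α₁ | ... | A α_m | β₁ | ... | β_n
is
  A  → β₁ A' | ... | β_n A'
  A' → α₁ A' | ... | α_m A' | ε

T → P P becomes T → P P T'
T → T * becomes T' → * T'
T → T T becomes T' → T T'
Add T' → ε

Productions for other non-terminals are unchanged:
  L → *
  P → e L

Resulting grammar:
T → P P T'
T' → * T'
T' → T T'
T' → ε
L → *
P → e L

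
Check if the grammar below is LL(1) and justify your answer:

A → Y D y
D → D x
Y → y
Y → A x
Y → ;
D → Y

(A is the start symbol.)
No. Predict set conflict for D: { ';', 'y' }

Relevant sets:
  FIRST(D) = { ';', 'y' }
  FIRST(Y) = { ';', 'y' }
  FIRST(A) = { ';', 'y' }

For D:
  PREDICT(D → D x) = { ';', 'y' }
  PREDICT(D → Y) = { ';', 'y' }
For Y:
  PREDICT(Y → y) = { 'y' }
  PREDICT(Y → A x) = { ';', 'y' }
  PREDICT(Y → ';') = { ';' }
A has a single production, so nothing to check there.

Conflict found: Predict set conflict for D: { ';', 'y' }
The grammar is NOT LL(1).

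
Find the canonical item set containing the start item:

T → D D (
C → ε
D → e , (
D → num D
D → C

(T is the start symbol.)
First, augment the grammar with T' → T
I₀ = CLOSURE({ [T' → . T] }):
  [T' → . T] has the dot before T: add [T → . D D (]
  [T → . D D (] has the dot before D: add [D → . e , (], [D → . num D], [D → . C]
  [D → . C] has the dot before C: add [C → .]
No further items can be added.

I₀ = { [C → .], [D → . C], [D → . e , (], [D → . num D], [T → . D D (], [T' → . T] }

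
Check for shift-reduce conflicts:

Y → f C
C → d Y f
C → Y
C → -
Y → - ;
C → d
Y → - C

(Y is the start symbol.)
A shift-reduce conflict occurs when an LR(0) state has both:
  - a complete (reduce) item [A → α .] (dot at the end), and
  - a shift item [B → β . c γ] (dot before a terminal).

Augment with Y' → Y and build the canonical LR(0) collection (I0 = CLOSURE({[Y' → . Y]}), then GOTO on every symbol after a dot until no new states appear). It has 12 states:
  I0: { [Y → . - ;], [Y → . - C], [Y → . f C], [Y' → . Y] }  — shift
  I1: { [C → . -], [C → . Y], [C → . d Y f], [C → . d], [Y → - . ;], [Y → - . C], [Y → . - ;], [Y → . - C], [Y → . f C] }  — shift
  I2: { [Y' → Y .] }  — accept
  I3: { [C → . -], [C → . Y], [C → . d Y f], [C → . d], [Y → . - ;], [Y → . - C], [Y → . f C], [Y → f . C] }  — shift
  I4: { [C → - .], [C → . -], [C → . Y], [C → . d Y f], [C → . d], [Y → - . ;], [Y → - . C], [Y → . - ;], [Y → . - C], [Y → . f C] }  — shift, reduce
  I5: { [Y → f C .] }  — reduce
  I6: { [C → Y .] }  — reduce
  I7: { [C → d . Y f], [C → d .], [Y → . - ;], [Y → . - C], [Y → . f C] }  — shift, reduce
  I8: { [C → d Y . f] }  — shift
  I9: { [C → d Y f .] }  — reduce
  I10: { [Y → - ; .] }  — reduce
  I11: { [Y → - C .] }  — reduce

I4 contains reduce item [C → - .] and shift items [C → . -], [C → . d], [C → . d Y f], [Y → . - ;], [Y → - . ;], [Y → . - C], [Y → . f C] — shift-reduce conflict.
I7 contains reduce item [C → d .] and shift items [Y → . - ;], [Y → . - C], [Y → . f C] — shift-reduce conflict.

Answer: Yes — I4: [C → - .] vs [C → . -]; I7: [C → d .] vs [Y → . - ;]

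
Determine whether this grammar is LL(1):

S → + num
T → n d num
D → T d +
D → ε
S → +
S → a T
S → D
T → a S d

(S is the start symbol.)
Relevant sets:
  FIRST(D) = { 'a', 'n', ε }
  FIRST(T) = { 'a', 'n' }
  FOLLOW(S) = { $, 'd' }
  FOLLOW(D) = { $, 'd' }

For S:
  PREDICT(S → '+' num) = { '+' }
  PREDICT(S → '+') = { '+' }
  PREDICT(S → a T) = { 'a' }
  PREDICT(S → D) = { $, 'a', 'd', 'n' }
For T:
  PREDICT(T → n d num) = { 'n' }
  PREDICT(T → a S d) = { 'a' }
For D:
  PREDICT(D → T d '+') = { 'a', 'n' }
  PREDICT(D → ε) = { $, 'd' }

Conflict found: Predict set conflict for S: { '+' }
The grammar is NOT LL(1).

Answer: No. Predict set conflict for S: { '+' }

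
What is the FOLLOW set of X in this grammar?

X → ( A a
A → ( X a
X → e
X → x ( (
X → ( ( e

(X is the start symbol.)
To compute FOLLOW(X), find every occurrence of X on a right-hand side N → α X β: add FIRST(β) \ {ε}, and if β is empty or nullable also add FOLLOW(N). Iterate to a fixed point.

X is the start symbol, so $ ∈ FOLLOW(X).
In A → ( X a: X is followed by a, add FIRST(a) \ {ε} = { 'a' }

Taking the union: FOLLOW(X) = { $, 'a' }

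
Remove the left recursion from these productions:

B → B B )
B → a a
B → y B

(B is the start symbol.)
B is directly left-recursive. The standard transformation for
  A → A α₁ | ... | A α_m | β₁ | ... | β_n
is
  A  → β₁ A' | ... | β_n A'
  A' → α₁ A' | ... | α_m A' | ε

B → a a becomes B → a a B'
B → y B becomes B → y B B'
B → B B ) becomes B' → B ) B'
Add B' → ε

Resulting grammar:
B → a a B'
B → y B B'
B' → B ) B'
B' → ε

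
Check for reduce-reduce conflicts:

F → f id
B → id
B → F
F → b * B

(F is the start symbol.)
No reduce-reduce conflicts

Augment with F' → F and build the canonical LR(0) collection (I0 = CLOSURE({[F' → . F]}), then GOTO on every symbol after a dot until no new states appear). It has 9 states:
  I0: { [F → . b * B], [F → . f id], [F' → . F] }  — shift
  I1: { [F' → F .] }  — accept
  I2: { [F → b . * B] }  — shift
  I3: { [F → f . id] }  — shift
  I4: { [F → f id .] }  — reduce
  I5: { [B → . F], [B → . id], [F → . b * B], [F → . f id], [F → b * . B] }  — shift
  I6: { [F → b * B .] }  — reduce
  I7: { [B → F .] }  — reduce
  I8: { [B → id .] }  — reduce

No state contains more than one complete item.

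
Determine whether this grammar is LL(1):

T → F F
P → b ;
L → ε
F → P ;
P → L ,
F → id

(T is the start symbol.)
Yes, the grammar is LL(1).

A grammar is LL(1) if for each non-terminal N with multiple productions, the predict sets of those productions are pairwise disjoint, where PREDICT(N → α) = (FIRST(α) \ {ε}) ∪ (FOLLOW(N) if α ⇒* ε).

Relevant sets:
  FIRST(L) = { ε }
  FIRST(P) = { ',', 'b' }

For P:
  PREDICT(P → b ';') = { 'b' }
  PREDICT(P → L ',') = { ',' }
For F:
  PREDICT(F → P ';') = { ',', 'b' }
  PREDICT(F → id) = { 'id' }
T, L have a single production, so nothing to check there.

All predict sets are disjoint. The grammar IS LL(1).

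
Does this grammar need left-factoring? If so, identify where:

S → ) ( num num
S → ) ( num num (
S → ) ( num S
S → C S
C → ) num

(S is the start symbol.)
Yes, S has productions with common prefix ') ( num'

Left-factoring is needed when two productions for the same non-terminal
share a common prefix on the right-hand side.

Productions for S:
  S → ) ( num num
  S → ) ( num num (
  S → ) ( num S
  S → C S

Found common prefix ') ( num' in productions for S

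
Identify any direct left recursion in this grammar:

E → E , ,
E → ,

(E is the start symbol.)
Direct left recursion occurs when N → N α for some non-terminal N (the right-hand side begins with the left-hand side itself).

E → E , ,: LEFT RECURSIVE (starts with E)
E → ,: starts with ','

The grammar has direct left recursion on: E.

Answer: Yes, E is left-recursive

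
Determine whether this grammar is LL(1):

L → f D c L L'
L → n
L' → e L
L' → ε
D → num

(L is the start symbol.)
No. Predict set conflict for L': { 'e' }

A grammar is LL(1) if for each non-terminal N with multiple productions, the predict sets of those productions are pairwise disjoint, where PREDICT(N → α) = (FIRST(α) \ {ε}) ∪ (FOLLOW(N) if α ⇒* ε).

Relevant sets:
  FOLLOW(L') = { $, 'e' }

For L:
  PREDICT(L → f D c L L') = { 'f' }
  PREDICT(L → n) = { 'n' }
For L':
  PREDICT(L' → e L) = { 'e' }
  PREDICT(L' → ε) = { $, 'e' }
D has a single production, so nothing to check there.

Conflict found: Predict set conflict for L': { 'e' }
The grammar is NOT LL(1).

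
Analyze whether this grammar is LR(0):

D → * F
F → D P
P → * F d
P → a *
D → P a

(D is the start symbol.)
A grammar is LR(0) if no state in the canonical LR(0) collection has:
  - both a shift item (dot before a terminal) and a complete item (shift-reduce conflict), or
  - two or more complete items (reduce-reduce conflict; the accept item [D' → D .] counts as a complete item here).

Augment with D' → D and build the canonical LR(0) collection (I0 = CLOSURE({[D' → . D]}), then GOTO on every symbol after a dot until no new states appear). It has 13 states:
  I0: { [D → . * F], [D → . P a], [D' → . D], [P → . * F d], [P → . a *] }  — shift
  I1: { [D → * . F], [D → . * F], [D → . P a], [F → . D P], [P → * . F d], [P → . * F d], [P → . a *] }  — shift
  I2: { [D' → D .] }  — accept
  I3: { [D → P . a] }  — shift
  I4: { [P → a . *] }  — shift
  I5: { [P → a * .] }  — reduce
  I6: { [D → P a .] }  — reduce
  I7: { [F → D . P], [P → . * F d], [P → . a *] }  — shift
  I8: { [D → * F .], [P → * F . d] }  — shift, reduce
  I9: { [P → * F d .] }  — reduce
  I10: { [D → . * F], [D → . P a], [F → . D P], [P → * . F d], [P → . * F d], [P → . a *] }  — shift
  I11: { [F → D P .] }  — reduce
  I12: { [P → * F . d] }  — shift

Conflict in state I8:
  Shift-reduce conflict between [D → * F .] and [P → * F . d]
So the grammar is NOT LR(0).

Answer: No. Shift-reduce conflict between [D → * F .] and [P → * F . d]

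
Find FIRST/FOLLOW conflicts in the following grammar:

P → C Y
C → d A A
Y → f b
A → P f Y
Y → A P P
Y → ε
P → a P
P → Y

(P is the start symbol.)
Yes. P → C Y with FOLLOW(P) on { 'd' }; P → a P with FOLLOW(P) on { 'a' }; Y → f b with FOLLOW(Y) on { 'f' }; Y → A P P with FOLLOW(Y) on { 'a', 'd', 'f' }

Nullable non-terminals: P, Y.
FIRST sets used below: FIRST(C) = { 'd' }, FIRST(Y) = { 'a', 'd', 'f', ε }, FIRST(A) = { 'a', 'd', 'f' }

P: nullable alternative(s) P → Y; FOLLOW(P) = { $, 'a', 'd', 'f' }
  P → C Y: FIRST \ {ε} = { 'd' } — overlaps FOLLOW(P) on { 'd' }: CONFLICT
  P → a P: FIRST \ {ε} = { 'a' } — overlaps FOLLOW(P) on { 'a' }: CONFLICT
  P → Y: FIRST \ {ε} = { 'a', 'd', 'f' } — this is the only nullable alternative, skip

Y: nullable alternative(s) Y → ε; FOLLOW(Y) = { $, 'a', 'd', 'f' }
  Y → f b: FIRST \ {ε} = { 'f' } — overlaps FOLLOW(Y) on { 'f' }: CONFLICT
  Y → A P P: FIRST \ {ε} = { 'a', 'd', 'f' } — overlaps FOLLOW(Y) on { 'a', 'd', 'f' }: CONFLICT
  Y → ε: FIRST \ {ε} = { } — this is the only nullable alternative, skip

A, C have no nullable alternative, so no FIRST/FOLLOW check is needed there.

So the grammar has 4 FIRST/FOLLOW conflicts (marked CONFLICT above).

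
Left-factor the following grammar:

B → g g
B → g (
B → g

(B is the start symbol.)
B → g B'
B' → g
B' → (
B' → ε

Left-factoring transforms A → αβ₁ | αβ₂ into A → αA' and A' → β₁ | β₂
(α is the longest common prefix among the alternatives). Repeat until
no nonterminal has two alternatives with a common prefix.

Round 1: B has alternatives sharing prefix 'g'. Introduce B': B → g B'
  Add: B' → g
  Add: B' → (
  Add: B' → ε

No remaining common prefixes — done.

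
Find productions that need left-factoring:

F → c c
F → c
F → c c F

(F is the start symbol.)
Left-factoring is needed when two productions for the same non-terminal
share a common prefix on the right-hand side.

Productions for F:
  F → c c
  F → c
  F → c c F

Found common prefix 'c' in productions for F

Answer: Yes, F has productions with common prefix 'c'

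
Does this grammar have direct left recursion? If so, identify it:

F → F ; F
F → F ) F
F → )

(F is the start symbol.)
Direct left recursion occurs when N → N α for some non-terminal N (the right-hand side begins with the left-hand side itself).

F → F ; F: LEFT RECURSIVE (starts with F)
F → F ) F: LEFT RECURSIVE (starts with F)
F → ): starts with ')'

The grammar has direct left recursion on: F.

Answer: Yes, F is left-recursive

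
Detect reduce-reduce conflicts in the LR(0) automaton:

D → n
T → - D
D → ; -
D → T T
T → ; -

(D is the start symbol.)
Augment with D' → D and build the canonical LR(0) collection (I0 = CLOSURE({[D' → . D]}), then GOTO on every symbol after a dot until no new states appear). It has 11 states:
  I0: { [D → . ; -], [D → . T T], [D → . n], [D' → . D], [T → . - D], [T → . ; -] }  — shift
  I1: { [D → . ; -], [D → . T T], [D → . n], [T → - . D], [T → . - D], [T → . ; -] }  — shift
  I2: { [D → ; . -], [T → ; . -] }  — shift
  I3: { [D' → D .] }  — accept
  I4: { [D → T . T], [T → . - D], [T → . ; -] }  — shift
  I5: { [D → n .] }  — reduce
  I6: { [T → ; . -] }  — shift
  I7: { [D → T T .] }  — reduce
  I8: { [T → ; - .] }  — reduce
  I9: { [D → ; - .], [T → ; - .] }  — 2 reduces
  I10: { [T → - D .] }  — reduce

I9 contains complete items [D → ; - .], [T → ; - .] — reduce-reduce conflict.

Answer: Yes — I9: [D → ; - .] vs [T → ; - .]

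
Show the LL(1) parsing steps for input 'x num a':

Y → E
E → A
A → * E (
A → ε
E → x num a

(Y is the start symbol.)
Stack is shown with the top on the left.

Stack      Input      Action
----------------------------
Y $        x num a $  output Y → E
E $        x num a $  output E → x num a
x num a $  x num a $  match 'x'
num a $    num a $    match 'num'
a $        a $        match 'a'
$          $          accept

The string is accepted.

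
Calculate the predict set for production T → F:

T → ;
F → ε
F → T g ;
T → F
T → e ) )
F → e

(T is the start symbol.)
PREDICT(T → F) = (FIRST(RHS) \ {ε}) ∪ (FOLLOW(T) if ε ∈ FIRST(RHS), i.e. RHS ⇒* ε)
FIRST(F) = { ';', 'e', 'g', ε }
FIRST(F) = { ';', 'e', 'g', ε }
ε ∈ FIRST(F) (the right-hand side is nullable), so add FOLLOW(T) = { $, 'g' }
PREDICT(T → F) = { $, ';', 'e', 'g' }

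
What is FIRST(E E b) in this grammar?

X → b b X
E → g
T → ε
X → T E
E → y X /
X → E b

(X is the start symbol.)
{ 'g', 'y' }

FIRST sets of the non-terminals involved (from the grammar, by fixed-point iteration):
  FIRST(E) = { 'g', 'y' }

To compute FIRST(E E b), process the symbols left to right:
Symbol E is a non-terminal. Add FIRST(E) \ {ε} = { 'g', 'y' }
E is not nullable (ε ∉ FIRST(E)), so stop here.
FIRST(E E b) = { 'g', 'y' }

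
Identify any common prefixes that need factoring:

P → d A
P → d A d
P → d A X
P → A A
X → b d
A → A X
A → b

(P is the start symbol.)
Yes, P has productions with common prefix 'd A'

Left-factoring is needed when two productions for the same non-terminal
share a common prefix on the right-hand side.

Productions for P:
  P → d A
  P → d A d
  P → d A X
  P → A A
Productions for A:
  A → A X
  A → b

Found common prefix 'd A' in productions for P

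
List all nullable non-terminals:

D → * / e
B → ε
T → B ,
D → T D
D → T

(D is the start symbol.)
A non-terminal is nullable if it can derive ε (the empty string): either it has an ε-production, or it has a production whose right-hand side consists entirely of nullable non-terminals.

ε-productions: B → ε
So B is immediately nullable.
No further non-terminal can be added: every production for the remaining non-terminals contains a terminal or a non-nullable non-terminal.
Nullable = { 'B' }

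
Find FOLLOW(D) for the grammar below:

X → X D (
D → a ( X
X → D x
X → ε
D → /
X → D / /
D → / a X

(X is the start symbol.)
{ '(', '/', 'x' }

To compute FOLLOW(D), find every occurrence of D on a right-hand side N → α D β: add FIRST(β) \ {ε}, and if β is empty or nullable also add FOLLOW(N). Iterate to a fixed point.

In X → X D (: D is followed by '(', add FIRST('(') \ {ε} = { '(' }
In X → D x: D is followed by x, add FIRST(x) \ {ε} = { 'x' }
In X → D / /: D is followed by '/' '/', add FIRST('/' '/') \ {ε} = { '/' }

Taking the union: FOLLOW(D) = { '(', '/', 'x' }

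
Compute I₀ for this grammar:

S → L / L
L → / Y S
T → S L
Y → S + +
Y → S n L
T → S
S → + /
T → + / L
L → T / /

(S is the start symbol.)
First, augment the grammar with S' → S
I₀ = CLOSURE({ [S' → . S] }):
  [S' → . S] has the dot before S: add [S → . L / L], [S → . + /]
  [S → . L / L] has the dot before L: add [L → . / Y S], [L → . T / /]
  [L → . T / /] has the dot before T: add [T → . S L], [T → . S], [T → . + / L]
No further items can be added.

I₀ = { [L → . / Y S], [L → . T / /], [S → . + /], [S → . L / L], [S' → . S], [T → . + / L], [T → . S L], [T → . S] }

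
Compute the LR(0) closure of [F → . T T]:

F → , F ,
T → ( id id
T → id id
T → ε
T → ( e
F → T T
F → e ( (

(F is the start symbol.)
To compute CLOSURE, for each item [A → α.Bβ] where B is a non-terminal, add [B → .γ] for all productions B → γ; repeat for the newly added items until nothing changes.

Start with: [F → . T T]
  [F → . T T] has the dot before T: add [T → . ( id id], [T → . id id], [T → .], [T → . ( e]
No further items can be added.

CLOSURE = { [F → . T T], [T → . ( e], [T → . ( id id], [T → . id id], [T → .] }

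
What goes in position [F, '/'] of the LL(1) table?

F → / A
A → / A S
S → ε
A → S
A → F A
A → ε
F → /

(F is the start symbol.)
F → / A, F → /

To find M[F, '/'], we find productions for F where '/' is in the predict set (PREDICT(N → α) = (FIRST(α) \ {ε}) ∪ (FOLLOW(N) if α ⇒* ε)).

F → / A: PREDICT = { '/' }
  '/' is in predict set, so this production goes in M[F, '/']
F → /: PREDICT = { '/' }
  '/' is in predict set, so this production goes in M[F, '/']

M[F, '/'] = F → / A, F → /  (a multiply-defined cell — the grammar is not LL(1))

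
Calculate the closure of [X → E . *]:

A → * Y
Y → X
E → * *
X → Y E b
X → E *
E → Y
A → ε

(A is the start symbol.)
{ [X → E . *] }

Start with: [X → E . *]
The dot precedes the terminal '*', so nothing is added.

CLOSURE = { [X → E . *] }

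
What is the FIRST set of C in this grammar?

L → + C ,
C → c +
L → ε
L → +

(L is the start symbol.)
{ 'c' }

To compute FIRST(C), examine every production with C on the left-hand side, reading each right-hand side left to right until a non-nullable symbol is reached.

From C → c +:
  - c is a terminal: add 'c' and stop

Collecting: FIRST(C) = { 'c' }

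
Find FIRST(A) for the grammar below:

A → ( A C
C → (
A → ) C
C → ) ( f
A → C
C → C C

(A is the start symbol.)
To compute FIRST(A), examine every production with A on the left-hand side, reading each right-hand side left to right until a non-nullable symbol is reached.

FIRST sets of the other non-terminals involved (by the same procedure, iterated to a fixed point):
  FIRST(C) = { '(', ')' }

From A → ( A C:
  - '(' is a terminal: add '(' and stop
From A → ) C:
  - ')' is a terminal: add ')' and stop
From A → C:
  - C is a non-terminal: add FIRST(C) \ {ε} = { '(', ')' }
    C is not nullable, so stop

Collecting: FIRST(A) = { '(', ')' }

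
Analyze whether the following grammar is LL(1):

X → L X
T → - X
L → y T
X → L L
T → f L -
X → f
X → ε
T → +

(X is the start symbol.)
A grammar is LL(1) if for each non-terminal N with multiple productions, the predict sets of those productions are pairwise disjoint, where PREDICT(N → α) = (FIRST(α) \ {ε}) ∪ (FOLLOW(N) if α ⇒* ε).

Relevant sets:
  FIRST(L) = { 'y' }
  FOLLOW(X) = { $, '-', 'f', 'y' }

For X:
  PREDICT(X → L X) = { 'y' }
  PREDICT(X → L L) = { 'y' }
  PREDICT(X → f) = { 'f' }
  PREDICT(X → ε) = { $, '-', 'f', 'y' }
For T:
  PREDICT(T → '-' X) = { '-' }
  PREDICT(T → f L '-') = { 'f' }
  PREDICT(T → '+') = { '+' }
L has a single production, so nothing to check there.

Conflict found: Predict set conflict for X: { 'y' }
The grammar is NOT LL(1).

Answer: No. Predict set conflict for X: { 'y' }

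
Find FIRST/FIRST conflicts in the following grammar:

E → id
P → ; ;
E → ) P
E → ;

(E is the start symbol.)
A FIRST/FIRST conflict occurs when two productions N → α and N → β for the same non-terminal have FIRST(α) ∩ FIRST(β) ≠ ∅ (with ε ∈ FIRST of a nullable right-hand side, so two nullable alternatives also conflict).

Productions for E:
  E → id: FIRST = { 'id' }
  E → ) P: FIRST = { ')' }
  E → ;: FIRST = { ';' }
P has only one production, so no FIRST/FIRST conflict is possible there.

All alternatives of each non-terminal have pairwise disjoint FIRST sets.

Answer: No FIRST/FIRST conflicts.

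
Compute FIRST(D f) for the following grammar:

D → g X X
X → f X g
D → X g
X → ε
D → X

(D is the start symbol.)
{ 'f', 'g' }

FIRST sets of the non-terminals involved (from the grammar, by fixed-point iteration):
  FIRST(D) = { 'f', 'g', ε }

To compute FIRST(D f), process the symbols left to right:
Symbol D is a non-terminal. Add FIRST(D) \ {ε} = { 'f', 'g' }
D is nullable (ε ∈ FIRST(D)), continue to the next symbol.
Symbol f is a terminal. Add 'f' and stop.
FIRST(D f) = { 'f', 'g' }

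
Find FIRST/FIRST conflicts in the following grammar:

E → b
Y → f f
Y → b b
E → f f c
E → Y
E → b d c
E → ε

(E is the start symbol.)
Yes. E → b / E → Y on { 'b' }; E → b / E → b d c on { 'b' }; E → f f c / E → Y on { 'f' }; E → Y / E → b d c on { 'b' }

FIRST sets of the non-terminals at (or reachable through a nullable prefix from) the front of some alternative:
  FIRST(Y) = { 'b', 'f' }

Productions for E:
  E → b: FIRST = { 'b' }
  E → f f c: FIRST = { 'f' }
  E → Y: FIRST = { 'b', 'f' }
  E → b d c: FIRST = { 'b' }
  E → ε: FIRST = { ε }
Productions for Y:
  Y → f f: FIRST = { 'f' }
  Y → b b: FIRST = { 'b' }

Conflict for E: E → b and E → Y
  Overlap: { 'b' }
Conflict for E: E → b and E → b d c
  Overlap: { 'b' }
Conflict for E: E → f f c and E → Y
  Overlap: { 'f' }
Conflict for E: E → Y and E → b d c
  Overlap: { 'b' }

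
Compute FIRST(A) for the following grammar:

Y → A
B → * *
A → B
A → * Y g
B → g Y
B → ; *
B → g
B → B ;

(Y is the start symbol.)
{ '*', ';', 'g' }

To compute FIRST(A), examine every production with A on the left-hand side, reading each right-hand side left to right until a non-nullable symbol is reached.

FIRST sets of the other non-terminals involved (by the same procedure, iterated to a fixed point):
  FIRST(B) = { '*', ';', 'g' }

From A → B:
  - B is a non-terminal: add FIRST(B) \ {ε} = { '*', ';', 'g' }
    B is not nullable, so stop
From A → * Y g:
  - '*' is a terminal: add '*' and stop

Collecting: FIRST(A) = { '*', ';', 'g' }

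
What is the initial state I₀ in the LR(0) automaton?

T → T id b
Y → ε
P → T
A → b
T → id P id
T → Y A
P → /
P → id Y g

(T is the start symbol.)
First, augment the grammar with T' → T
I₀ = CLOSURE({ [T' → . T] }):
  [T' → . T] has the dot before T: add [T → . T id b], [T → . id P id], [T → . Y A]
  [T → . Y A] has the dot before Y: add [Y → .]
No further items can be added.

I₀ = { [T → . T id b], [T → . Y A], [T → . id P id], [T' → . T], [Y → .] }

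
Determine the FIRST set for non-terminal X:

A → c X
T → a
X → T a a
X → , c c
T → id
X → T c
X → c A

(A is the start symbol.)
{ ',', 'a', 'c', 'id' }

To compute FIRST(X), examine every production with X on the left-hand side, reading each right-hand side left to right until a non-nullable symbol is reached.

FIRST sets of the other non-terminals involved (by the same procedure, iterated to a fixed point):
  FIRST(T) = { 'a', 'id' }

From X → T a a:
  - T is a non-terminal: add FIRST(T) \ {ε} = { 'a', 'id' }
    T is not nullable, so stop
From X → , c c:
  - ',' is a terminal: add ',' and stop
From X → T c:
  - T is a non-terminal: add FIRST(T) \ {ε} = { 'a', 'id' }
    T is not nullable, so stop
From X → c A:
  - c is a terminal: add 'c' and stop

Collecting: FIRST(X) = { ',', 'a', 'c', 'id' }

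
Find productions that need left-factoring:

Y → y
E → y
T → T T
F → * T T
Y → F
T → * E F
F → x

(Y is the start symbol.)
No, left-factoring is not needed

Left-factoring is needed when two productions for the same non-terminal
share a common prefix on the right-hand side.

Productions for Y:
  Y → y
  Y → F
Productions for T:
  T → T T
  T → * E F
Productions for F:
  F → * T T
  F → x

No common prefixes found.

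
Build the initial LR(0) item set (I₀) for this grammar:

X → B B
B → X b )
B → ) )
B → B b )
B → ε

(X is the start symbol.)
First, augment the grammar with X' → X
I₀ = CLOSURE({ [X' → . X] }):
  [X' → . X] has the dot before X: add [X → . B B]
  [X → . B B] has the dot before B: add [B → . X b )], [B → . ) )], [B → . B b )], [B → .]
No further items can be added.

I₀ = { [B → . ) )], [B → . B b )], [B → . X b )], [B → .], [X → . B B], [X' → . X] }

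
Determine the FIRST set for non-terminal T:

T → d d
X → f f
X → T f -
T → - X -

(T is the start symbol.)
From T → d d:
  - d is a terminal: add 'd' and stop
From T → - X -:
  - '-' is a terminal: add '-' and stop

Collecting: FIRST(T) = { '-', 'd' }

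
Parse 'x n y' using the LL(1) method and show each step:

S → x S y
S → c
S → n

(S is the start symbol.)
LL(1) parsing maintains a stack (initially the start symbol over $) and the input. At each step: if the stack top is a terminal, match it against the current input token; if it is a non-terminal N, replace it with the RHS of M[N, lookahead] (the unique production whose predict set contains the lookahead).

Stack is shown with the top on the left.

Stack    Input    Action
------------------------
S $      x n y $  output S → x S y
x S y $  x n y $  match 'x'
S y $    n y $    output S → n
n y $    n y $    match 'n'
y $      y $      match 'y'
$        $        accept

The string is accepted.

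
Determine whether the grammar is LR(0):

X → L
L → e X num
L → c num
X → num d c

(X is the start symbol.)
A grammar is LR(0) if no state in the canonical LR(0) collection has:
  - both a shift item (dot before a terminal) and a complete item (shift-reduce conflict), or
  - two or more complete items (reduce-reduce conflict; the accept item [X' → X .] counts as a complete item here).

Augment with X' → X and build the canonical LR(0) collection (I0 = CLOSURE({[X' → . X]}), then GOTO on every symbol after a dot until no new states appear). It has 11 states:
  I0: { [L → . c num], [L → . e X num], [X → . L], [X → . num d c], [X' → . X] }  — shift
  I1: { [X → L .] }  — reduce
  I2: { [X' → X .] }  — accept
  I3: { [L → c . num] }  — shift
  I4: { [L → . c num], [L → . e X num], [L → e . X num], [X → . L], [X → . num d c] }  — shift
  I5: { [X → num . d c] }  — shift
  I6: { [X → num d . c] }  — shift
  I7: { [X → num d c .] }  — reduce
  I8: { [L → e X . num] }  — shift
  I9: { [L → e X num .] }  — reduce
  I10: { [L → c num .] }  — reduce

Every state is either a pure shift/goto state or contains exactly one complete item and nothing to shift — no conflicts. The grammar is LR(0).

Answer: Yes, the grammar is LR(0)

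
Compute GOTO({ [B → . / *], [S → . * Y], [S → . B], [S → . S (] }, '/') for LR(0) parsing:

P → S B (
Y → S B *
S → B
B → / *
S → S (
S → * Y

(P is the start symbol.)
{ [B → / . *] }

GOTO(I, '/') = CLOSURE({ [A → αX.β] : [A → α.Xβ] ∈ I, X = '/' })

Items with dot before '/', with the dot advanced:
  [B → . / *] → [B → / . *]
Closure adds nothing (no advanced item has the dot before a non-terminal).

GOTO = { [B → / . *] }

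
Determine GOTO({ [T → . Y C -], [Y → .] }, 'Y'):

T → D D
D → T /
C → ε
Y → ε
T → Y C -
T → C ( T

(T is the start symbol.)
GOTO(I, 'Y') = CLOSURE({ [A → αX.β] : [A → α.Xβ] ∈ I, X = 'Y' })

Items with dot before 'Y', with the dot advanced:
  [T → . Y C -] → [T → Y . C -]
Closure of the advanced items:
  [T → Y . C -] has the dot before C: add [C → .]

GOTO = { [C → .], [T → Y . C -] }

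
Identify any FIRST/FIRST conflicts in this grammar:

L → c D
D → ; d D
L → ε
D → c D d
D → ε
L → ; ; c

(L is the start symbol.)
No FIRST/FIRST conflicts.

A FIRST/FIRST conflict occurs when two productions N → α and N → β for the same non-terminal have FIRST(α) ∩ FIRST(β) ≠ ∅ (with ε ∈ FIRST of a nullable right-hand side, so two nullable alternatives also conflict).

Productions for L:
  L → c D: FIRST = { 'c' }
  L → ε: FIRST = { ε }
  L → ; ; c: FIRST = { ';' }
Productions for D:
  D → ; d D: FIRST = { ';' }
  D → c D d: FIRST = { 'c' }
  D → ε: FIRST = { ε }

All alternatives of each non-terminal have pairwise disjoint FIRST sets.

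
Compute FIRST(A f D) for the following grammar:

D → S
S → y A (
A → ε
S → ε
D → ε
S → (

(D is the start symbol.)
{ 'f' }

FIRST sets of the non-terminals involved (from the grammar, by fixed-point iteration):
  FIRST(A) = { ε }

To compute FIRST(A f D), process the symbols left to right:
Symbol A is a non-terminal. Add FIRST(A) \ {ε} = { }
A is nullable (ε ∈ FIRST(A)), continue to the next symbol.
Symbol f is a terminal. Add 'f' and stop.
FIRST(A f D) = { 'f' }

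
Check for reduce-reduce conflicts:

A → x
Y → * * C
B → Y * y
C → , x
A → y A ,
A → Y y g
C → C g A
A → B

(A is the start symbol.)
No reduce-reduce conflicts

Augment with A' → A and build the canonical LR(0) collection (I0 = CLOSURE({[A' → . A]}), then GOTO on every symbol after a dot until no new states appear). It has 19 states:
  I0: { [A → . B], [A → . Y y g], [A → . x], [A → . y A ,], [A' → . A], [B → . Y * y], [Y → . * * C] }  — shift
  I1: { [Y → * . * C] }  — shift
  I2: { [A' → A .] }  — accept
  I3: { [A → B .] }  — reduce
  I4: { [A → Y . y g], [B → Y . * y] }  — shift
  I5: { [A → x .] }  — reduce
  I6: { [A → . B], [A → . Y y g], [A → . x], [A → . y A ,], [A → y . A ,], [B → . Y * y], [Y → . * * C] }  — shift
  I7: { [A → y A . ,] }  — shift
  I8: { [A → y A , .] }  — reduce
  I9: { [B → Y * . y] }  — shift
  I10: { [A → Y y . g] }  — shift
  I11: { [A → Y y g .] }  — reduce
  I12: { [B → Y * y .] }  — reduce
  I13: { [C → . , x], [C → . C g A], [Y → * * . C] }  — shift
  I14: { [C → , . x] }  — shift
  I15: { [C → C . g A], [Y → * * C .] }  — shift, reduce
  I16: { [A → . B], [A → . Y y g], [A → . x], [A → . y A ,], [B → . Y * y], [C → C g . A], [Y → . * * C] }  — shift
  I17: { [C → C g A .] }  — reduce
  I18: { [C → , x .] }  — reduce

No state contains more than one complete item.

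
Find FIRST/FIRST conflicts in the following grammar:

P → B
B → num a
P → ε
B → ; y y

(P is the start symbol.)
FIRST sets of the non-terminals at (or reachable through a nullable prefix from) the front of some alternative:
  FIRST(B) = { ';', 'num' }

Productions for P:
  P → B: FIRST = { ';', 'num' }
  P → ε: FIRST = { ε }
Productions for B:
  B → num a: FIRST = { 'num' }
  B → ; y y: FIRST = { ';' }

All alternatives of each non-terminal have pairwise disjoint FIRST sets.

Answer: No FIRST/FIRST conflicts.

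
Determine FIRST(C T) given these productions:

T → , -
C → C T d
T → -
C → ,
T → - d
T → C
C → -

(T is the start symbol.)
{ ',', '-' }

FIRST sets of the non-terminals involved (from the grammar, by fixed-point iteration):
  FIRST(C) = { ',', '-' }

To compute FIRST(C T), process the symbols left to right:
Symbol C is a non-terminal. Add FIRST(C) \ {ε} = { ',', '-' }
C is not nullable (ε ∉ FIRST(C)), so stop here.
FIRST(C T) = { ',', '-' }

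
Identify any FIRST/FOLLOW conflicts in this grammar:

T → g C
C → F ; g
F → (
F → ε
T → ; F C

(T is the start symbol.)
Yes. F → '(' with FOLLOW(F) on { '(' }

Nullable non-terminals: F.

F: nullable alternative(s) F → ε; FOLLOW(F) = { '(', ';' }
  F → (: FIRST \ {ε} = { '(' } — overlaps FOLLOW(F) on { '(' }: CONFLICT
  F → ε: FIRST \ {ε} = { } — this is the only nullable alternative, skip

C, T have no nullable alternative, so no FIRST/FOLLOW check is needed there.

So the grammar has 1 FIRST/FOLLOW conflict (marked CONFLICT above).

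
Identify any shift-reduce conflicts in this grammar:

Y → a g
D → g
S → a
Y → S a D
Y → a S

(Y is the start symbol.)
Yes — I3: [S → a .] vs [S → . a]

A shift-reduce conflict occurs when an LR(0) state has both:
  - a complete (reduce) item [A → α .] (dot at the end), and
  - a shift item [B → β . c γ] (dot before a terminal).

Augment with Y' → Y and build the canonical LR(0) collection (I0 = CLOSURE({[Y' → . Y]}), then GOTO on every symbol after a dot until no new states appear). It has 10 states:
  I0: { [S → . a], [Y → . S a D], [Y → . a S], [Y → . a g], [Y' → . Y] }  — shift
  I1: { [Y → S . a D] }  — shift
  I2: { [Y' → Y .] }  — accept
  I3: { [S → . a], [S → a .], [Y → a . S], [Y → a . g] }  — shift, reduce
  I4: { [Y → a S .] }  — reduce
  I5: { [S → a .] }  — reduce
  I6: { [Y → a g .] }  — reduce
  I7: { [D → . g], [Y → S a . D] }  — shift
  I8: { [Y → S a D .] }  — reduce
  I9: { [D → g .] }  — reduce

I3 contains reduce item [S → a .] and shift items [S → . a], [Y → a . g] — shift-reduce conflict.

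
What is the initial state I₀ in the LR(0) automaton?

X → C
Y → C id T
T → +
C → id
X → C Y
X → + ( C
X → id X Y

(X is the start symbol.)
{ [C → . id], [X → . + ( C], [X → . C Y], [X → . C], [X → . id X Y], [X' → . X] }

First, augment the grammar with X' → X
I₀ = CLOSURE({ [X' → . X] }):
  [X' → . X] has the dot before X: add [X → . C], [X → . C Y], [X → . + ( C], [X → . id X Y]
  [X → . C] has the dot before C: add [C → . id]
No further items can be added.

I₀ = { [C → . id], [X → . + ( C], [X → . C Y], [X → . C], [X → . id X Y], [X' → . X] }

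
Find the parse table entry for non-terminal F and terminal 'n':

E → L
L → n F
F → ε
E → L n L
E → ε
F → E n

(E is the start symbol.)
To find M[F, 'n'], we find productions for F where 'n' is in the predict set (PREDICT(N → α) = (FIRST(α) \ {ε}) ∪ (FOLLOW(N) if α ⇒* ε)).

Relevant sets:
  FIRST(E) = { 'n', ε }
  FOLLOW(F) = { $, 'n' }

F → ε: PREDICT = { $, 'n' }
  'n' is in predict set, so this production goes in M[F, 'n']
F → E n: PREDICT = { 'n' }
  'n' is in predict set, so this production goes in M[F, 'n']

M[F, 'n'] = F → ε, F → E n  (a multiply-defined cell — the grammar is not LL(1))

Answer: F → ε, F → E n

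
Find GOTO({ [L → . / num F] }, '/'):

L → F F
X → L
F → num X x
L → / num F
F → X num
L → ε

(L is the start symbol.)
GOTO(I, '/') = CLOSURE({ [A → αX.β] : [A → α.Xβ] ∈ I, X = '/' })

Items with dot before '/', with the dot advanced:
  [L → . / num F] → [L → / . num F]
Closure adds nothing (no advanced item has the dot before a non-terminal).

GOTO = { [L → / . num F] }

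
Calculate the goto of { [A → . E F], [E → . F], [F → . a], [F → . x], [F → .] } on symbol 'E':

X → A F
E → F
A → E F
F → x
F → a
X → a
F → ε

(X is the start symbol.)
{ [A → E . F], [F → . a], [F → . x], [F → .] }

GOTO(I, 'E') = CLOSURE({ [A → αX.β] : [A → α.Xβ] ∈ I, X = 'E' })

Items with dot before 'E', with the dot advanced:
  [A → . E F] → [A → E . F]
Closure of the advanced items:
  [A → E . F] has the dot before F: add [F → . x], [F → . a], [F → .]

GOTO = { [A → E . F], [F → . a], [F → . x], [F → .] }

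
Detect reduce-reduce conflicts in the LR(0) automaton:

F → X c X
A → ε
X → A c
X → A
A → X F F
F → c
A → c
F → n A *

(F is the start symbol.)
Yes — I4: [A → c .] vs [F → c .]; I13: [A → .] vs [A → c .]; I14: [A → .] vs [F → X c X .]

A reduce-reduce conflict occurs when an LR(0) state has two complete items [A → α .] and [B → β .] — both call for a reduction, and with no lookahead the parser cannot choose between them.

Augment with F' → F and build the canonical LR(0) collection (I0 = CLOSURE({[F' → . F]}), then GOTO on every symbol after a dot until no new states appear). It has 15 states:
  I0: { [A → . X F F], [A → . c], [A → .], [F → . X c X], [F → . c], [F → . n A *], [F' → . F], [X → . A c], [X → . A] }  — shift, reduce
  I1: { [X → A . c], [X → A .] }  — shift, reduce
  I2: { [F' → F .] }  — accept
  I3: { [A → . X F F], [A → . c], [A → .], [A → X . F F], [F → . X c X], [F → . c], [F → . n A *], [F → X . c X], [X → . A c], [X → . A] }  — shift, reduce
  I4: { [A → c .], [F → c .] }  — 2 reduces
  I5: { [A → . X F F], [A → . c], [A → .], [F → n . A *], [X → . A c], [X → . A] }  — shift, reduce
  I6: { [F → n A . *], [X → A . c], [X → A .] }  — shift, reduce
  I7: { [A → . X F F], [A → . c], [A → .], [A → X . F F], [F → . X c X], [F → . c], [F → . n A *], [X → . A c], [X → . A] }  — shift, reduce
  I8: { [A → c .] }  — reduce
  I9: { [A → . X F F], [A → . c], [A → .], [A → X F . F], [F → . X c X], [F → . c], [F → . n A *], [X → . A c], [X → . A] }  — shift, reduce
  I10: { [A → X F F .] }  — reduce
  I11: { [F → n A * .] }  — reduce
  I12: { [X → A c .] }  — reduce
  I13: { [A → . X F F], [A → . c], [A → .], [A → c .], [F → X c . X], [F → c .], [X → . A c], [X → . A] }  — shift, 3 reduces
  I14: { [A → . X F F], [A → . c], [A → .], [A → X . F F], [F → . X c X], [F → . c], [F → . n A *], [F → X c X .], [X → . A c], [X → . A] }  — shift, 2 reduces

I4 contains complete items [A → c .], [F → c .] — reduce-reduce conflict.
I13 contains complete items [A → .], [A → c .], [F → c .] — reduce-reduce conflict.
I14 contains complete items [A → .], [F → X c X .] — reduce-reduce conflict.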